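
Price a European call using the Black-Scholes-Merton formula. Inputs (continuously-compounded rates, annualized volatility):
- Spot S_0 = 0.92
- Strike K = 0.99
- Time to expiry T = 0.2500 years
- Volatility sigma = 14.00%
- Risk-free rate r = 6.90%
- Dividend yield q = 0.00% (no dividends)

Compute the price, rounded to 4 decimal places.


d1 = (ln(S/K) + (r - q + 0.5*sigma^2) * T) / (sigma * sqrt(T)) = -0.76616104
d2 = d1 - sigma * sqrt(T) = -0.83616104
exp(-rT) = 0.98289793; exp(-qT) = 1.00000000
C = S_0 * exp(-qT) * N(d1) - K * exp(-rT) * N(d2)
N(d1) = 0.22179024; N(d2) = 0.20153216
C = 0.9200 * 1.00000000 * 0.22179024 - 0.9900 * 0.98289793 * 0.20153216 = 0.0079

Answer: Price = 0.0079


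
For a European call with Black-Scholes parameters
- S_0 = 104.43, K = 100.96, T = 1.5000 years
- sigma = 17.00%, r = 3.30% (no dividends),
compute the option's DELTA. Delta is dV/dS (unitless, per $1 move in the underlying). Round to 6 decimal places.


d1 = 0.5041510572; d2 = 0.2959444291
phi(d1) = 0.3513323359; exp(-qT) = 1.0000000000; exp(-rT) = 0.9517051581
N(d1) = 0.6929223848
Delta = exp(-qT) * N(d1) = 1.0000000000 * 0.6929223848 = 0.692922

Answer: Delta = 0.692922


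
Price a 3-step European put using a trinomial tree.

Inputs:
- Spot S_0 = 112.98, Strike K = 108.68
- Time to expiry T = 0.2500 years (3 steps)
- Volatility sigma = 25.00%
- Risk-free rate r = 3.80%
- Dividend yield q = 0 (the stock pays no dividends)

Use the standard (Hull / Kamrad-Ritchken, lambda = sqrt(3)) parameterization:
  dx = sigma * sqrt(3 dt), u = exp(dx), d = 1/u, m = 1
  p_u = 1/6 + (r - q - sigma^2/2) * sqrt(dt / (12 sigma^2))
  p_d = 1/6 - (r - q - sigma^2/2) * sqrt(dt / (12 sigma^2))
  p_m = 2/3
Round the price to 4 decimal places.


dt = T/N = 0.083333; dx = sigma*sqrt(3*dt) = 0.125000
u = exp(dx) = 1.133148; d = 1/u = 0.882497
p_u = 0.168917, p_m = 0.666667, p_d = 0.164417
Discount per step: exp(-r*dt) = 0.996838
Stock lattice S(k, j) with j the centered position index:
  k=0: S(0,+0) = 112.9800
  k=1: S(1,-1) = 99.7045; S(1,+0) = 112.9800; S(1,+1) = 128.0231
  k=2: S(2,-2) = 87.9889; S(2,-1) = 99.7045; S(2,+0) = 112.9800; S(2,+1) = 128.0231; S(2,+2) = 145.0692
  k=3: S(3,-3) = 77.6499; S(3,-2) = 87.9889; S(3,-1) = 99.7045; S(3,+0) = 112.9800; S(3,+1) = 128.0231; S(3,+2) = 145.0692; S(3,+3) = 164.3849
Terminal payoffs V(N, j) = max(K - S_T, 0):
  V(3,-3) = 31.030057; V(3,-2) = 20.691088; V(3,-1) = 8.975500; V(3,+0) = 0.000000; V(3,+1) = 0.000000; V(3,+2) = 0.000000; V(3,+3) = 0.000000
Backward induction: V(k, j) = exp(-r*dt) * [p_u * V(k+1, j+1) + p_m * V(k+1, j) + p_d * V(k+1, j-1)]
  V(2,-2) = exp(-r*dt) * [p_u*8.975500 + p_m*20.691088 + p_d*31.030057] = 20.347493
  V(2,-1) = exp(-r*dt) * [p_u*0.000000 + p_m*8.975500 + p_d*20.691088] = 9.355952
  V(2,+0) = exp(-r*dt) * [p_u*0.000000 + p_m*0.000000 + p_d*8.975500] = 1.471056
  V(2,+1) = exp(-r*dt) * [p_u*0.000000 + p_m*0.000000 + p_d*0.000000] = 0.000000
  V(2,+2) = exp(-r*dt) * [p_u*0.000000 + p_m*0.000000 + p_d*0.000000] = 0.000000
  V(1,-1) = exp(-r*dt) * [p_u*1.471056 + p_m*9.355952 + p_d*20.347493] = 9.800171
  V(1,+0) = exp(-r*dt) * [p_u*0.000000 + p_m*1.471056 + p_d*9.355952] = 2.511014
  V(1,+1) = exp(-r*dt) * [p_u*0.000000 + p_m*0.000000 + p_d*1.471056] = 0.241101
  V(0,+0) = exp(-r*dt) * [p_u*0.241101 + p_m*2.511014 + p_d*9.800171] = 3.315531

Answer: Price = V(0,0) = 3.3155


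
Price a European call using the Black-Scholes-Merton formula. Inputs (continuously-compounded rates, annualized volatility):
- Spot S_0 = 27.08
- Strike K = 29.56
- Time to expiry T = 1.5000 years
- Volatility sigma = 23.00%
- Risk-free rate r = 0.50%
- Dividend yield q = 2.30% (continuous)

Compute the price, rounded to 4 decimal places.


Answer: Price = 1.7714

Derivation:
d1 = (ln(S/K) + (r - q + 0.5*sigma^2) * T) / (sigma * sqrt(T)) = -0.26607724
d2 = d1 - sigma * sqrt(T) = -0.54776856
exp(-rT) = 0.99252805; exp(-qT) = 0.96608834
C = S_0 * exp(-qT) * N(d1) - K * exp(-rT) * N(d2)
N(d1) = 0.39508986; N(d2) = 0.29192542
C = 27.0800 * 0.96608834 * 0.39508986 - 29.5600 * 0.99252805 * 0.29192542 = 1.7714


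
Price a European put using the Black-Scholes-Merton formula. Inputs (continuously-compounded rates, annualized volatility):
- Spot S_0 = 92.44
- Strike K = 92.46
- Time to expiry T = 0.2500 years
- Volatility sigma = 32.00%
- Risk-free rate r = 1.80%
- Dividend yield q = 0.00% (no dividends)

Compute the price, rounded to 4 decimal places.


d1 = (ln(S/K) + (r - q + 0.5*sigma^2) * T) / (sigma * sqrt(T)) = 0.10677292
d2 = d1 - sigma * sqrt(T) = -0.05322708
exp(-rT) = 0.99551011; exp(-qT) = 1.00000000
P = K * exp(-rT) * N(-d2) - S_0 * exp(-qT) * N(-d1)
N(-d1) = 0.45748457; N(-d2) = 0.52122451
P = 92.4600 * 0.99551011 * 0.52122451 - 92.4400 * 1.00000000 * 0.45748457 = 5.6862

Answer: Price = 5.6862


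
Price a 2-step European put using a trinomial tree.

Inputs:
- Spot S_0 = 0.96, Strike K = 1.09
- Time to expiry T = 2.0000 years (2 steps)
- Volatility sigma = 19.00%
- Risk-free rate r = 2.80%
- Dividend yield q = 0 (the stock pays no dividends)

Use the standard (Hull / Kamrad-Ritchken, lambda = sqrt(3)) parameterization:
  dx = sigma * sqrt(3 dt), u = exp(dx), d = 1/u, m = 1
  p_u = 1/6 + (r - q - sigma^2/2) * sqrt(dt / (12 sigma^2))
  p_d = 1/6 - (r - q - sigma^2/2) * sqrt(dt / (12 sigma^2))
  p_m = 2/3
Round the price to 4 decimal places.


Answer: Price = V(0,0) = 0.1506

Derivation:
dt = T/N = 1.000000; dx = sigma*sqrt(3*dt) = 0.329090
u = exp(dx) = 1.389702; d = 1/u = 0.719579
p_u = 0.181784, p_m = 0.666667, p_d = 0.151549
Discount per step: exp(-r*dt) = 0.972388
Stock lattice S(k, j) with j the centered position index:
  k=0: S(0,+0) = 0.9600
  k=1: S(1,-1) = 0.6908; S(1,+0) = 0.9600; S(1,+1) = 1.3341
  k=2: S(2,-2) = 0.4971; S(2,-1) = 0.6908; S(2,+0) = 0.9600; S(2,+1) = 1.3341; S(2,+2) = 1.8540
Terminal payoffs V(N, j) = max(K - S_T, 0):
  V(2,-2) = 0.592919; V(2,-1) = 0.399205; V(2,+0) = 0.130000; V(2,+1) = 0.000000; V(2,+2) = 0.000000
Backward induction: V(k, j) = exp(-r*dt) * [p_u * V(k+1, j+1) + p_m * V(k+1, j) + p_d * V(k+1, j-1)]
  V(1,-1) = exp(-r*dt) * [p_u*0.130000 + p_m*0.399205 + p_d*0.592919] = 0.369143
  V(1,+0) = exp(-r*dt) * [p_u*0.000000 + p_m*0.130000 + p_d*0.399205] = 0.143102
  V(1,+1) = exp(-r*dt) * [p_u*0.000000 + p_m*0.000000 + p_d*0.130000] = 0.019157
  V(0,+0) = exp(-r*dt) * [p_u*0.019157 + p_m*0.143102 + p_d*0.369143] = 0.150552


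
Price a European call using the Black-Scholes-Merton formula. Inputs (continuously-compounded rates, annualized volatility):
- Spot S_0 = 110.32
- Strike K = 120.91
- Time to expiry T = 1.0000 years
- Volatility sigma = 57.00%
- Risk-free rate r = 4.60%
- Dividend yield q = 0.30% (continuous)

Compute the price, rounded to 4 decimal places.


Answer: Price = 22.6394

Derivation:
d1 = (ln(S/K) + (r - q + 0.5*sigma^2) * T) / (sigma * sqrt(T)) = 0.19962941
d2 = d1 - sigma * sqrt(T) = -0.37037059
exp(-rT) = 0.95504196; exp(-qT) = 0.99700450
C = S_0 * exp(-qT) * N(d1) - K * exp(-rT) * N(d2)
N(d1) = 0.57911479; N(d2) = 0.35555319
C = 110.3200 * 0.99700450 * 0.57911479 - 120.9100 * 0.95504196 * 0.35555319 = 22.6394


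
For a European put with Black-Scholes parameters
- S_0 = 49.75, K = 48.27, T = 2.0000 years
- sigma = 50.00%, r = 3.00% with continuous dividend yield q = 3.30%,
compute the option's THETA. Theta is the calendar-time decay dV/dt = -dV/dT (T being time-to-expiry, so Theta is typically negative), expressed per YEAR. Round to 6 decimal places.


d1 = 0.3877776613; d2 = -0.3193291198
phi(d1) = 0.3700473567; exp(-qT) = 0.9361308643; exp(-rT) = 0.9417645336
Theta = -S*exp(-qT)*phi(d1)*sigma/(2*sqrt(T)) + r*K*exp(-rT)*N(-d2) - q*S*exp(-qT)*N(-d1)
N(-d1) = 0.3490902891; N(-d2) = 0.6252615234; sqrt(T) = 1.4142135624
Term 1 = -49.7500 * 0.9361308643 * 0.3700473567 * 0.5000 / (2 * 1.4142135624) = -3.0465756487
Term 2 = 0.0300 * 48.2700 * 0.9417645336 * 0.6252615234 = 0.8527124208
Term 3 = -0.0330 * 49.7500 * 0.9361308643 * 0.3490902891 = -0.5365143681
Theta = -3.0465756487 + (0.8527124208) + (-0.5365143681) = -2.730378

Answer: Theta = -2.730378


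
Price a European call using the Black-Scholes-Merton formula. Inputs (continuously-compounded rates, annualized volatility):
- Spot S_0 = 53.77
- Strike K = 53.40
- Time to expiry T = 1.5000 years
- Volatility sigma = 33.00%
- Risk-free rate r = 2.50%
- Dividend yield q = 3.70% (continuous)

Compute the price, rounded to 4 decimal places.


Answer: Price = 7.9110

Derivation:
d1 = (ln(S/K) + (r - q + 0.5*sigma^2) * T) / (sigma * sqrt(T)) = 0.17463116
d2 = d1 - sigma * sqrt(T) = -0.22953464
exp(-rT) = 0.96319442; exp(-qT) = 0.94601202
C = S_0 * exp(-qT) * N(d1) - K * exp(-rT) * N(d2)
N(d1) = 0.56931527; N(d2) = 0.40922670
C = 53.7700 * 0.94601202 * 0.56931527 - 53.4000 * 0.96319442 * 0.40922670 = 7.9110


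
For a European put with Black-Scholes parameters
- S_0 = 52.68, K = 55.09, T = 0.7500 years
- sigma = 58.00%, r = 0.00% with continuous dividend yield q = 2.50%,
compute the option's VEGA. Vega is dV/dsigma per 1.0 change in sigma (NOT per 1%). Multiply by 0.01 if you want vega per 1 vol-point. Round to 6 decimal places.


d1 = 0.1247627361; d2 = -0.3775319980
phi(d1) = 0.3958494157; exp(-qT) = 0.9814246877; exp(-rT) = 1.0000000000
Vega = S * exp(-qT) * phi(d1) * sqrt(T) = 52.6800 * 0.9814246877 * 0.3958494157 * 0.8660254038 = 17.724067

Answer: Vega = 17.724067


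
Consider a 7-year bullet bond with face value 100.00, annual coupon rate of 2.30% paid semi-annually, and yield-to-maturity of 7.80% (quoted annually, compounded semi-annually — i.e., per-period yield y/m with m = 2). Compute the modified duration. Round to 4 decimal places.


Coupon per period c = face * coupon_rate / m = 1.150000
Periods per year m = 2; per-period yield y/m = 0.039000
Number of cashflows N = 14
Cashflows (t years, CF_t, discount factor 1/(1+y/m)^(m*t), PV):
  t = 0.5000: CF_t = 1.150000, DF = 0.962464, PV = 1.106833
  t = 1.0000: CF_t = 1.150000, DF = 0.926337, PV = 1.065287
  t = 1.5000: CF_t = 1.150000, DF = 0.891566, PV = 1.025301
  t = 2.0000: CF_t = 1.150000, DF = 0.858100, PV = 0.986815
  t = 2.5000: CF_t = 1.150000, DF = 0.825890, PV = 0.949774
  t = 3.0000: CF_t = 1.150000, DF = 0.794889, PV = 0.914123
  t = 3.5000: CF_t = 1.150000, DF = 0.765052, PV = 0.879810
  t = 4.0000: CF_t = 1.150000, DF = 0.736335, PV = 0.846786
  t = 4.5000: CF_t = 1.150000, DF = 0.708696, PV = 0.815001
  t = 5.0000: CF_t = 1.150000, DF = 0.682094, PV = 0.784409
  t = 5.5000: CF_t = 1.150000, DF = 0.656491, PV = 0.754965
  t = 6.0000: CF_t = 1.150000, DF = 0.631849, PV = 0.726627
  t = 6.5000: CF_t = 1.150000, DF = 0.608132, PV = 0.699352
  t = 7.0000: CF_t = 101.150000, DF = 0.585305, PV = 59.203614
Price P = sum_t PV_t = 70.758695
First compute Macaulay numerator sum_t t * PV_t:
  t * PV_t at t = 0.5000: 0.553417
  t * PV_t at t = 1.0000: 1.065287
  t * PV_t at t = 1.5000: 1.537951
  t * PV_t at t = 2.0000: 1.973630
  t * PV_t at t = 2.5000: 2.374434
  t * PV_t at t = 3.0000: 2.742368
  t * PV_t at t = 3.5000: 3.079336
  t * PV_t at t = 4.0000: 3.387142
  t * PV_t at t = 4.5000: 3.667503
  t * PV_t at t = 5.0000: 3.922043
  t * PV_t at t = 5.5000: 4.152307
  t * PV_t at t = 6.0000: 4.359759
  t * PV_t at t = 6.5000: 4.545787
  t * PV_t at t = 7.0000: 414.425301
Macaulay duration D = 451.786265 / 70.758695 = 6.384887
Modified duration = D / (1 + y/m) = 6.384887 / (1 + 0.039000) = 6.145223

Answer: Modified duration = 6.1452


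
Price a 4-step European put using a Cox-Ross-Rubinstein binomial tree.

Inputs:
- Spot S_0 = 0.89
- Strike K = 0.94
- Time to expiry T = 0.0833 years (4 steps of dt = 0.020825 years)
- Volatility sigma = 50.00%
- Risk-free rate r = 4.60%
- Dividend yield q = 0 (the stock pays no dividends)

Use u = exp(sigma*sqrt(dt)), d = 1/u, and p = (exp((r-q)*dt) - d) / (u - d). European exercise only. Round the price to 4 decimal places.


dt = T/N = 0.020825
u = exp(sigma*sqrt(dt)) = 1.074821; d = 1/u = 0.930387
p = (exp((r-q)*dt) - d) / (u - d) = 0.488605
Discount per step: exp(-r*dt) = 0.999043
Stock lattice S(k, i) with i counting down-moves:
  k=0: S(0,0) = 0.8900
  k=1: S(1,0) = 0.9566; S(1,1) = 0.8280
  k=2: S(2,0) = 1.0282; S(2,1) = 0.8900; S(2,2) = 0.7704
  k=3: S(3,0) = 1.1051; S(3,1) = 0.9566; S(3,2) = 0.8280; S(3,3) = 0.7168
  k=4: S(4,0) = 1.1878; S(4,1) = 1.0282; S(4,2) = 0.8900; S(4,3) = 0.7704; S(4,4) = 0.6669
Terminal payoffs V(N, i) = max(K - S_T, 0):
  V(4,0) = 0.000000; V(4,1) = 0.000000; V(4,2) = 0.050000; V(4,3) = 0.169598; V(4,4) = 0.273124
Backward induction: V(k, i) = exp(-r*dt) * [p * V(k+1, i) + (1-p) * V(k+1, i+1)].
  V(3,0) = exp(-r*dt) * [p*0.000000 + (1-p)*0.000000] = 0.000000
  V(3,1) = exp(-r*dt) * [p*0.000000 + (1-p)*0.050000] = 0.025545
  V(3,2) = exp(-r*dt) * [p*0.050000 + (1-p)*0.169598] = 0.111055
  V(3,3) = exp(-r*dt) * [p*0.169598 + (1-p)*0.273124] = 0.222328
  V(2,0) = exp(-r*dt) * [p*0.000000 + (1-p)*0.025545] = 0.013051
  V(2,1) = exp(-r*dt) * [p*0.025545 + (1-p)*0.111055] = 0.069208
  V(2,2) = exp(-r*dt) * [p*0.111055 + (1-p)*0.222328] = 0.167799
  V(1,0) = exp(-r*dt) * [p*0.013051 + (1-p)*0.069208] = 0.041730
  V(1,1) = exp(-r*dt) * [p*0.069208 + (1-p)*0.167799] = 0.119512
  V(0,0) = exp(-r*dt) * [p*0.041730 + (1-p)*0.119512] = 0.081429

Answer: Price = V(0,0) = 0.0814


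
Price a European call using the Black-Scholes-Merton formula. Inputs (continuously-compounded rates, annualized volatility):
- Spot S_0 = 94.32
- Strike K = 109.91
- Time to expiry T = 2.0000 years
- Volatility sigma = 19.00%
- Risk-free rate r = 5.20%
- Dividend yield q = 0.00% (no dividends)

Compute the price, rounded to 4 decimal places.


Answer: Price = 8.1366

Derivation:
d1 = (ln(S/K) + (r - q + 0.5*sigma^2) * T) / (sigma * sqrt(T)) = -0.04789194
d2 = d1 - sigma * sqrt(T) = -0.31659252
exp(-rT) = 0.90122530; exp(-qT) = 1.00000000
C = S_0 * exp(-qT) * N(d1) - K * exp(-rT) * N(d2)
N(d1) = 0.48090118; N(d2) = 0.37577641
C = 94.3200 * 1.00000000 * 0.48090118 - 109.9100 * 0.90122530 * 0.37577641 = 8.1366


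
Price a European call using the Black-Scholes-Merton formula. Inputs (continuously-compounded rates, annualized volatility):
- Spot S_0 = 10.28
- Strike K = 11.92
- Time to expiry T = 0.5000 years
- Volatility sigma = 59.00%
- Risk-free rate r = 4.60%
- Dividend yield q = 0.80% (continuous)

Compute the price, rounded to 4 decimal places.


d1 = (ln(S/K) + (r - q + 0.5*sigma^2) * T) / (sigma * sqrt(T)) = -0.10065462
d2 = d1 - sigma * sqrt(T) = -0.51784762
exp(-rT) = 0.97726248; exp(-qT) = 0.99600799
C = S_0 * exp(-qT) * N(d1) - K * exp(-rT) * N(d2)
N(d1) = 0.45991232; N(d2) = 0.30228230
C = 10.2800 * 0.99600799 * 0.45991232 - 11.9200 * 0.97726248 * 0.30228230 = 1.1877

Answer: Price = 1.1877


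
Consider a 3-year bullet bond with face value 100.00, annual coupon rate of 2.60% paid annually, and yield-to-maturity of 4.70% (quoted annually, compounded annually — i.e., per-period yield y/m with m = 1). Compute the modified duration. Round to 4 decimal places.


Answer: Modified duration = 2.7910

Derivation:
Coupon per period c = face * coupon_rate / m = 2.600000
Periods per year m = 1; per-period yield y/m = 0.047000
Number of cashflows N = 3
Cashflows (t years, CF_t, discount factor 1/(1+y/m)^(m*t), PV):
  t = 1.0000: CF_t = 2.600000, DF = 0.955110, PV = 2.483286
  t = 2.0000: CF_t = 2.600000, DF = 0.912235, PV = 2.371810
  t = 3.0000: CF_t = 102.600000, DF = 0.871284, PV = 89.393783
Price P = sum_t PV_t = 94.248879
First compute Macaulay numerator sum_t t * PV_t:
  t * PV_t at t = 1.0000: 2.483286
  t * PV_t at t = 2.0000: 4.743621
  t * PV_t at t = 3.0000: 268.181349
Macaulay duration D = 275.408255 / 94.248879 = 2.922138
Modified duration = D / (1 + y/m) = 2.922138 / (1 + 0.047000) = 2.790963


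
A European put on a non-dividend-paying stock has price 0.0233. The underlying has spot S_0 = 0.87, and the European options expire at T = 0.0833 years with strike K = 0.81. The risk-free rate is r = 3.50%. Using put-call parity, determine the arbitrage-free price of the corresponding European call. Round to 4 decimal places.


Answer: Call price = 0.0857

Derivation:
Put-call parity: C - P = S_0 * exp(-qT) - K * exp(-rT).
S_0 * exp(-qT) = 0.8700 * 1.00000000 = 0.87000000
K * exp(-rT) = 0.8100 * 0.99708875 = 0.80764188
C = P + S*exp(-qT) - K*exp(-rT)
C = 0.0233 + 0.87000000 - 0.80764188 = 0.0857


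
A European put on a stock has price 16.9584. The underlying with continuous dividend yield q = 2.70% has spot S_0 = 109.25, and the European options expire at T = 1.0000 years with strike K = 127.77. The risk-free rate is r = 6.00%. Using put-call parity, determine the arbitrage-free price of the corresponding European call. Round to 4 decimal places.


Answer: Call price = 2.9689

Derivation:
Put-call parity: C - P = S_0 * exp(-qT) - K * exp(-rT).
S_0 * exp(-qT) = 109.2500 * 0.97336124 = 106.33971564
K * exp(-rT) = 127.7700 * 0.94176453 = 120.32925446
C = P + S*exp(-qT) - K*exp(-rT)
C = 16.9584 + 106.33971564 - 120.32925446 = 2.9689


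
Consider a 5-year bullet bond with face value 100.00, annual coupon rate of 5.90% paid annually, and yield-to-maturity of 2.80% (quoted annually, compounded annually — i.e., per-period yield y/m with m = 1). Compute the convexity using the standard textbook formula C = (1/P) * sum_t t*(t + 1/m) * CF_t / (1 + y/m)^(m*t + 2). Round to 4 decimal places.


Coupon per period c = face * coupon_rate / m = 5.900000
Periods per year m = 1; per-period yield y/m = 0.028000
Number of cashflows N = 5
Cashflows (t years, CF_t, discount factor 1/(1+y/m)^(m*t), PV):
  t = 1.0000: CF_t = 5.900000, DF = 0.972763, PV = 5.739300
  t = 2.0000: CF_t = 5.900000, DF = 0.946267, PV = 5.582976
  t = 3.0000: CF_t = 5.900000, DF = 0.920493, PV = 5.430911
  t = 4.0000: CF_t = 5.900000, DF = 0.895422, PV = 5.282987
  t = 5.0000: CF_t = 105.900000, DF = 0.871033, PV = 92.242356
Price P = sum_t PV_t = 114.278530
Convexity numerator sum_t t*(t + 1/m) * CF_t / (1+y/m)^(m*t + 2):
  t = 1.0000: term = 10.861822
  t = 2.0000: term = 31.697923
  t = 3.0000: term = 61.669111
  t = 4.0000: term = 99.982345
  t = 5.0000: term = 2618.577381
Convexity = (1/P) * sum = 2822.788581 / 114.278530 = 24.700953

Answer: Convexity = 24.7010


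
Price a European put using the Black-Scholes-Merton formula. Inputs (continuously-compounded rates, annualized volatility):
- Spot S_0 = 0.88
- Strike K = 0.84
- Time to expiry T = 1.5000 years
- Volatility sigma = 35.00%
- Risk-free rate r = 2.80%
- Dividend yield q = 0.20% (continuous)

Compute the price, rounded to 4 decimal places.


Answer: Price = 0.1096

Derivation:
d1 = (ln(S/K) + (r - q + 0.5*sigma^2) * T) / (sigma * sqrt(T)) = 0.41383550
d2 = d1 - sigma * sqrt(T) = -0.01482521
exp(-rT) = 0.95886978; exp(-qT) = 0.99700450
P = K * exp(-rT) * N(-d2) - S_0 * exp(-qT) * N(-d1)
N(-d1) = 0.33949729; N(-d2) = 0.50591419
P = 0.8400 * 0.95886978 * 0.50591419 - 0.8800 * 0.99700450 * 0.33949729 = 0.1096


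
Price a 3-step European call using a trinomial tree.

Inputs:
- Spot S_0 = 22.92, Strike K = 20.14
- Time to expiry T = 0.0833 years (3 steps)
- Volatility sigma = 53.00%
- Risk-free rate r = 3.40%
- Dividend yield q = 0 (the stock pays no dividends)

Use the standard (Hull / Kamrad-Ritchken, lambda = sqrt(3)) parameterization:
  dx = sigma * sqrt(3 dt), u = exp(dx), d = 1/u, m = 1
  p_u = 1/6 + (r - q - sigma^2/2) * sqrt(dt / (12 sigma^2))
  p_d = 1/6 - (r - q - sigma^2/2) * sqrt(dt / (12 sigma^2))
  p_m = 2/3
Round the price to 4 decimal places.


dt = T/N = 0.027767; dx = sigma*sqrt(3*dt) = 0.152967
u = exp(dx) = 1.165287; d = 1/u = 0.858158
p_u = 0.157005, p_m = 0.666667, p_d = 0.176328
Discount per step: exp(-r*dt) = 0.999056
Stock lattice S(k, j) with j the centered position index:
  k=0: S(0,+0) = 22.9200
  k=1: S(1,-1) = 19.6690; S(1,+0) = 22.9200; S(1,+1) = 26.7084
  k=2: S(2,-2) = 16.8791; S(2,-1) = 19.6690; S(2,+0) = 22.9200; S(2,+1) = 26.7084; S(2,+2) = 31.1229
  k=3: S(3,-3) = 14.4849; S(3,-2) = 16.8791; S(3,-1) = 19.6690; S(3,+0) = 22.9200; S(3,+1) = 26.7084; S(3,+2) = 31.1229; S(3,+3) = 36.2671
Terminal payoffs V(N, j) = max(S_T - K, 0):
  V(3,-3) = 0.000000; V(3,-2) = 0.000000; V(3,-1) = 0.000000; V(3,+0) = 2.780000; V(3,+1) = 6.568373; V(3,+2) = 10.982914; V(3,+3) = 16.127120
Backward induction: V(k, j) = exp(-r*dt) * [p_u * V(k+1, j+1) + p_m * V(k+1, j) + p_d * V(k+1, j-1)]
  V(2,-2) = exp(-r*dt) * [p_u*0.000000 + p_m*0.000000 + p_d*0.000000] = 0.000000
  V(2,-1) = exp(-r*dt) * [p_u*2.780000 + p_m*0.000000 + p_d*0.000000] = 0.436063
  V(2,+0) = exp(-r*dt) * [p_u*6.568373 + p_m*2.780000 + p_d*0.000000] = 2.881880
  V(2,+1) = exp(-r*dt) * [p_u*10.982914 + p_m*6.568373 + p_d*2.780000] = 6.587261
  V(2,+2) = exp(-r*dt) * [p_u*16.127120 + p_m*10.982914 + p_d*6.568373] = 11.001782
  V(1,-1) = exp(-r*dt) * [p_u*2.881880 + p_m*0.436063 + p_d*0.000000] = 0.742478
  V(1,+0) = exp(-r*dt) * [p_u*6.587261 + p_m*2.881880 + p_d*0.436063] = 3.029517
  V(1,+1) = exp(-r*dt) * [p_u*11.001782 + p_m*6.587261 + p_d*2.881880] = 6.620748
  V(0,+0) = exp(-r*dt) * [p_u*6.620748 + p_m*3.029517 + p_d*0.742478] = 3.187079

Answer: Price = V(0,0) = 3.1871


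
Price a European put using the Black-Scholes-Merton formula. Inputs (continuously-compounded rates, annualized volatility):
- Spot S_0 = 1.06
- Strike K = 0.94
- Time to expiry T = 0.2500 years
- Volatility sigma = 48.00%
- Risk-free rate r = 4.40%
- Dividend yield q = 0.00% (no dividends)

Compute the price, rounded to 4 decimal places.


d1 = (ln(S/K) + (r - q + 0.5*sigma^2) * T) / (sigma * sqrt(T)) = 0.66643463
d2 = d1 - sigma * sqrt(T) = 0.42643463
exp(-rT) = 0.98906028; exp(-qT) = 1.00000000
P = K * exp(-rT) * N(-d2) - S_0 * exp(-qT) * N(-d1)
N(-d1) = 0.25256667; N(-d2) = 0.33489558
P = 0.9400 * 0.98906028 * 0.33489558 - 1.0600 * 1.00000000 * 0.25256667 = 0.0436

Answer: Price = 0.0436


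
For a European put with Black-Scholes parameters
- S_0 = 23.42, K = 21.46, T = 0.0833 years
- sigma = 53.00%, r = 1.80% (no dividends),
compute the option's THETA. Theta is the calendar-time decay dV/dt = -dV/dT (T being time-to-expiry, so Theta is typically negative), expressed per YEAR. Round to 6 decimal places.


d1 = 0.6576474804; d2 = 0.5046802617
phi(d1) = 0.3213614948; exp(-qT) = 1.0000000000; exp(-rT) = 0.9985017235
Theta = -S*exp(-qT)*phi(d1)*sigma/(2*sqrt(T)) + r*K*exp(-rT)*N(-d2) - q*S*exp(-qT)*N(-d1)
N(-d1) = 0.2553823387; N(-d2) = 0.3068917134; sqrt(T) = 0.2886173938
Term 1 = -23.4200 * 1.0000000000 * 0.3213614948 * 0.5300 / (2 * 0.2886173938) = -6.9104145766
Term 2 = 0.0180 * 21.4600 * 0.9985017235 * 0.3068917134 = 0.1183685162
Term 3 = 0 (no dividend yield, q = 0)
Theta = -6.9104145766 + (0.1183685162) + (0.0000000000) = -6.792046

Answer: Theta = -6.792046


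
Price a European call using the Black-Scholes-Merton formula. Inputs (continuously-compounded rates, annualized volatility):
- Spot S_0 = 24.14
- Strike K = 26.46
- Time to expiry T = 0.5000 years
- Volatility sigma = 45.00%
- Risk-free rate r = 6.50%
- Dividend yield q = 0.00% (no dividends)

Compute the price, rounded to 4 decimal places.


Answer: Price = 2.4616

Derivation:
d1 = (ln(S/K) + (r - q + 0.5*sigma^2) * T) / (sigma * sqrt(T)) = -0.02714958
d2 = d1 - sigma * sqrt(T) = -0.34534763
exp(-rT) = 0.96802245; exp(-qT) = 1.00000000
C = S_0 * exp(-qT) * N(d1) - K * exp(-rT) * N(d2)
N(d1) = 0.48917022; N(d2) = 0.36491652
C = 24.1400 * 1.00000000 * 0.48917022 - 26.4600 * 0.96802245 * 0.36491652 = 2.4616


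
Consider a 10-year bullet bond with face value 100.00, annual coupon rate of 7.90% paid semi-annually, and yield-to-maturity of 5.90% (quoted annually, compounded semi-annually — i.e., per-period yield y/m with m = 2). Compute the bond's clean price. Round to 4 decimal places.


Coupon per period c = face * coupon_rate / m = 3.950000
Periods per year m = 2; per-period yield y/m = 0.029500
Number of cashflows N = 20
Cashflows (t years, CF_t, discount factor 1/(1+y/m)^(m*t), PV):
  t = 0.5000: CF_t = 3.950000, DF = 0.971345, PV = 3.836814
  t = 1.0000: CF_t = 3.950000, DF = 0.943512, PV = 3.726871
  t = 1.5000: CF_t = 3.950000, DF = 0.916476, PV = 3.620079
  t = 2.0000: CF_t = 3.950000, DF = 0.890214, PV = 3.516347
  t = 2.5000: CF_t = 3.950000, DF = 0.864706, PV = 3.415587
  t = 3.0000: CF_t = 3.950000, DF = 0.839928, PV = 3.317714
  t = 3.5000: CF_t = 3.950000, DF = 0.815860, PV = 3.222646
  t = 4.0000: CF_t = 3.950000, DF = 0.792482, PV = 3.130302
  t = 4.5000: CF_t = 3.950000, DF = 0.769773, PV = 3.040605
  t = 5.0000: CF_t = 3.950000, DF = 0.747716, PV = 2.953477
  t = 5.5000: CF_t = 3.950000, DF = 0.726290, PV = 2.868846
  t = 6.0000: CF_t = 3.950000, DF = 0.705479, PV = 2.786640
  t = 6.5000: CF_t = 3.950000, DF = 0.685263, PV = 2.706790
  t = 7.0000: CF_t = 3.950000, DF = 0.665627, PV = 2.629228
  t = 7.5000: CF_t = 3.950000, DF = 0.646554, PV = 2.553888
  t = 8.0000: CF_t = 3.950000, DF = 0.628027, PV = 2.480707
  t = 8.5000: CF_t = 3.950000, DF = 0.610031, PV = 2.409623
  t = 9.0000: CF_t = 3.950000, DF = 0.592551, PV = 2.340576
  t = 9.5000: CF_t = 3.950000, DF = 0.575572, PV = 2.273508
  t = 10.0000: CF_t = 103.950000, DF = 0.559079, PV = 58.116235
Price P = sum_t PV_t = 114.946483

Answer: Price = 114.9465


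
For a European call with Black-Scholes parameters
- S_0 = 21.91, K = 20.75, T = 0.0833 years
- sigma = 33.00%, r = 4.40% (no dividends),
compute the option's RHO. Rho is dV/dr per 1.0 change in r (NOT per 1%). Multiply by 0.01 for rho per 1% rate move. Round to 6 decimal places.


d1 = 0.6572378611; d2 = 0.5619941212
phi(d1) = 0.3214480495; exp(-qT) = 1.0000000000; exp(-rT) = 0.9963415086
N(d2) = 0.7129399877
Rho = K*T*exp(-rT)*N(d2) = 20.7500 * 0.0833 * 0.9963415086 * 0.7129399877 = 1.227791

Answer: Rho = 1.227791


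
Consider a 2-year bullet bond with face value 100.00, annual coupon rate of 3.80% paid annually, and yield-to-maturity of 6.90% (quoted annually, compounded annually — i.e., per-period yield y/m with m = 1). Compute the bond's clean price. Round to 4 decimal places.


Answer: Price = 94.3874

Derivation:
Coupon per period c = face * coupon_rate / m = 3.800000
Periods per year m = 1; per-period yield y/m = 0.069000
Number of cashflows N = 2
Cashflows (t years, CF_t, discount factor 1/(1+y/m)^(m*t), PV):
  t = 1.0000: CF_t = 3.800000, DF = 0.935454, PV = 3.554724
  t = 2.0000: CF_t = 103.800000, DF = 0.875074, PV = 90.832641
Price P = sum_t PV_t = 94.387365


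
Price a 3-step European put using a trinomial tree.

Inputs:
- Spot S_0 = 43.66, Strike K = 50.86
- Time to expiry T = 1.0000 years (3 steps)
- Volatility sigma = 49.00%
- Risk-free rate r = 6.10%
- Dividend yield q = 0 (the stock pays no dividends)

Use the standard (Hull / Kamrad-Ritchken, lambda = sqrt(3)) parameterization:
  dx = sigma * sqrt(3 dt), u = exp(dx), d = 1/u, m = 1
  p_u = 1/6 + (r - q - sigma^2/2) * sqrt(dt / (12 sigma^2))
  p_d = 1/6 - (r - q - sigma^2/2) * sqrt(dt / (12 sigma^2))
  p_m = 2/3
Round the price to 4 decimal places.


dt = T/N = 0.333333; dx = sigma*sqrt(3*dt) = 0.490000
u = exp(dx) = 1.632316; d = 1/u = 0.612626
p_u = 0.146582, p_m = 0.666667, p_d = 0.186752
Discount per step: exp(-r*dt) = 0.979872
Stock lattice S(k, j) with j the centered position index:
  k=0: S(0,+0) = 43.6600
  k=1: S(1,-1) = 26.7473; S(1,+0) = 43.6600; S(1,+1) = 71.2669
  k=2: S(2,-2) = 16.3861; S(2,-1) = 26.7473; S(2,+0) = 43.6600; S(2,+1) = 71.2669; S(2,+2) = 116.3302
  k=3: S(3,-3) = 10.0385; S(3,-2) = 16.3861; S(3,-1) = 26.7473; S(3,+0) = 43.6600; S(3,+1) = 71.2669; S(3,+2) = 116.3302; S(3,+3) = 189.8876
Terminal payoffs V(N, j) = max(K - S_T, 0):
  V(3,-3) = 40.821453; V(3,-2) = 34.473917; V(3,-1) = 24.112732; V(3,+0) = 7.200000; V(3,+1) = 0.000000; V(3,+2) = 0.000000; V(3,+3) = 0.000000
Backward induction: V(k, j) = exp(-r*dt) * [p_u * V(k+1, j+1) + p_m * V(k+1, j) + p_d * V(k+1, j-1)]
  V(2,-2) = exp(-r*dt) * [p_u*24.112732 + p_m*34.473917 + p_d*40.821453] = 33.453389
  V(2,-1) = exp(-r*dt) * [p_u*7.200000 + p_m*24.112732 + p_d*34.473917] = 23.094216
  V(2,+0) = exp(-r*dt) * [p_u*0.000000 + p_m*7.200000 + p_d*24.112732] = 9.115841
  V(2,+1) = exp(-r*dt) * [p_u*0.000000 + p_m*0.000000 + p_d*7.200000] = 1.317548
  V(2,+2) = exp(-r*dt) * [p_u*0.000000 + p_m*0.000000 + p_d*0.000000] = 0.000000
  V(1,-1) = exp(-r*dt) * [p_u*9.115841 + p_m*23.094216 + p_d*33.453389] = 22.517298
  V(1,+0) = exp(-r*dt) * [p_u*1.317548 + p_m*9.115841 + p_d*23.094216] = 10.370220
  V(1,+1) = exp(-r*dt) * [p_u*0.000000 + p_m*1.317548 + p_d*9.115841] = 2.528818
  V(0,+0) = exp(-r*dt) * [p_u*2.528818 + p_m*10.370220 + p_d*22.517298] = 11.258045

Answer: Price = V(0,0) = 11.2580


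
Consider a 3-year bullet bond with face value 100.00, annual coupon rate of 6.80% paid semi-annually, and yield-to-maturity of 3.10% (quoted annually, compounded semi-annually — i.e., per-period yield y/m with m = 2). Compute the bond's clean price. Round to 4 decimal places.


Answer: Price = 110.5219

Derivation:
Coupon per period c = face * coupon_rate / m = 3.400000
Periods per year m = 2; per-period yield y/m = 0.015500
Number of cashflows N = 6
Cashflows (t years, CF_t, discount factor 1/(1+y/m)^(m*t), PV):
  t = 0.5000: CF_t = 3.400000, DF = 0.984737, PV = 3.348104
  t = 1.0000: CF_t = 3.400000, DF = 0.969706, PV = 3.297001
  t = 1.5000: CF_t = 3.400000, DF = 0.954905, PV = 3.246677
  t = 2.0000: CF_t = 3.400000, DF = 0.940330, PV = 3.197122
  t = 2.5000: CF_t = 3.400000, DF = 0.925977, PV = 3.148323
  t = 3.0000: CF_t = 103.400000, DF = 0.911844, PV = 94.284645
Price P = sum_t PV_t = 110.521873


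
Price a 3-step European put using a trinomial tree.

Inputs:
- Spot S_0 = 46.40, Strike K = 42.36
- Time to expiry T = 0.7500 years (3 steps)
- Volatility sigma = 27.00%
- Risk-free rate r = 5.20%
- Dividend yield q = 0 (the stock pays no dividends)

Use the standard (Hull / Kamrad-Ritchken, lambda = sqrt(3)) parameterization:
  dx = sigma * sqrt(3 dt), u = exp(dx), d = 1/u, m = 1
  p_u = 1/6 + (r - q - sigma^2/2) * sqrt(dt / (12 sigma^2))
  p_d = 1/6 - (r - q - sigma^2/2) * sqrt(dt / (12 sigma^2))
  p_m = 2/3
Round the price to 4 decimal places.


dt = T/N = 0.250000; dx = sigma*sqrt(3*dt) = 0.233827
u = exp(dx) = 1.263426; d = 1/u = 0.791499
p_u = 0.174979, p_m = 0.666667, p_d = 0.158354
Discount per step: exp(-r*dt) = 0.987084
Stock lattice S(k, j) with j the centered position index:
  k=0: S(0,+0) = 46.4000
  k=1: S(1,-1) = 36.7255; S(1,+0) = 46.4000; S(1,+1) = 58.6230
  k=2: S(2,-2) = 29.0682; S(2,-1) = 36.7255; S(2,+0) = 46.4000; S(2,+1) = 58.6230; S(2,+2) = 74.0657
  k=3: S(3,-3) = 23.0075; S(3,-2) = 29.0682; S(3,-1) = 36.7255; S(3,+0) = 46.4000; S(3,+1) = 58.6230; S(3,+2) = 74.0657; S(3,+3) = 93.5766
Terminal payoffs V(N, j) = max(K - S_T, 0):
  V(3,-3) = 19.352531; V(3,-2) = 13.291772; V(3,-1) = 5.634454; V(3,+0) = 0.000000; V(3,+1) = 0.000000; V(3,+2) = 0.000000; V(3,+3) = 0.000000
Backward induction: V(k, j) = exp(-r*dt) * [p_u * V(k+1, j+1) + p_m * V(k+1, j) + p_d * V(k+1, j-1)]
  V(2,-2) = exp(-r*dt) * [p_u*5.634454 + p_m*13.291772 + p_d*19.352531] = 12.744879
  V(2,-1) = exp(-r*dt) * [p_u*0.000000 + p_m*5.634454 + p_d*13.291772] = 5.785405
  V(2,+0) = exp(-r*dt) * [p_u*0.000000 + p_m*0.000000 + p_d*5.634454] = 0.880714
  V(2,+1) = exp(-r*dt) * [p_u*0.000000 + p_m*0.000000 + p_d*0.000000] = 0.000000
  V(2,+2) = exp(-r*dt) * [p_u*0.000000 + p_m*0.000000 + p_d*0.000000] = 0.000000
  V(1,-1) = exp(-r*dt) * [p_u*0.880714 + p_m*5.785405 + p_d*12.744879] = 5.951372
  V(1,+0) = exp(-r*dt) * [p_u*0.000000 + p_m*0.880714 + p_d*5.785405] = 1.483868
  V(1,+1) = exp(-r*dt) * [p_u*0.000000 + p_m*0.000000 + p_d*0.880714] = 0.137663
  V(0,+0) = exp(-r*dt) * [p_u*0.137663 + p_m*1.483868 + p_d*5.951372] = 1.930496

Answer: Price = V(0,0) = 1.9305


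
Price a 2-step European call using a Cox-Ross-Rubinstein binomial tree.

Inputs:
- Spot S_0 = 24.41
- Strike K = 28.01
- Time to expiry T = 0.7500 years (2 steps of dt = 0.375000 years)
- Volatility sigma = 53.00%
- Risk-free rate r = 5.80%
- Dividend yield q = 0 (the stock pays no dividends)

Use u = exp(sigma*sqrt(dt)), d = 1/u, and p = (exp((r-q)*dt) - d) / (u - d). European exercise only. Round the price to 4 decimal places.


dt = T/N = 0.375000
u = exp(sigma*sqrt(dt)) = 1.383418; d = 1/u = 0.722847
p = (exp((r-q)*dt) - d) / (u - d) = 0.452852
Discount per step: exp(-r*dt) = 0.978485
Stock lattice S(k, i) with i counting down-moves:
  k=0: S(0,0) = 24.4100
  k=1: S(1,0) = 33.7692; S(1,1) = 17.6447
  k=2: S(2,0) = 46.7170; S(2,1) = 24.4100; S(2,2) = 12.7544
Terminal payoffs V(N, i) = max(S_T - K, 0):
  V(2,0) = 18.706979; V(2,1) = 0.000000; V(2,2) = 0.000000
Backward induction: V(k, i) = exp(-r*dt) * [p * V(k+1, i) + (1-p) * V(k+1, i+1)].
  V(1,0) = exp(-r*dt) * [p*18.706979 + (1-p)*0.000000] = 8.289231
  V(1,1) = exp(-r*dt) * [p*0.000000 + (1-p)*0.000000] = 0.000000
  V(0,0) = exp(-r*dt) * [p*8.289231 + (1-p)*0.000000] = 3.673033

Answer: Price = V(0,0) = 3.6730


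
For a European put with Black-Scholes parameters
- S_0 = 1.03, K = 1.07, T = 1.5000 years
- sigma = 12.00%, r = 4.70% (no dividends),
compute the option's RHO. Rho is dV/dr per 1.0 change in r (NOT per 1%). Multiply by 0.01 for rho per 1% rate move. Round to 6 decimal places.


d1 = 0.2939398154; d2 = 0.1469704308
phi(d1) = 0.3820748142; exp(-qT) = 1.0000000000; exp(-rT) = 0.9319277395
N(-d2) = 0.4415776798
Rho = -K*T*exp(-rT)*N(-d2) = -1.0700 * 1.5000 * 0.9319277395 * 0.4415776798 = -0.660487

Answer: Rho = -0.660487


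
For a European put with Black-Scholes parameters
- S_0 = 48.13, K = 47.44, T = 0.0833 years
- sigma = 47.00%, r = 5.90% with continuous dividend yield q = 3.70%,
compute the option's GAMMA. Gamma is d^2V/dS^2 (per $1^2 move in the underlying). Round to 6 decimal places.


d1 = 0.1877845982; d2 = 0.0521344231
phi(d1) = 0.3919699655; exp(-qT) = 0.9969226448; exp(-rT) = 0.9950973574
Gamma = exp(-qT) * phi(d1) / (S * sigma * sqrt(T)) = 0.9969226448 * 0.3919699655 / (48.1300 * 0.4700 * 0.2886173938) = 0.059852

Answer: Gamma = 0.059852


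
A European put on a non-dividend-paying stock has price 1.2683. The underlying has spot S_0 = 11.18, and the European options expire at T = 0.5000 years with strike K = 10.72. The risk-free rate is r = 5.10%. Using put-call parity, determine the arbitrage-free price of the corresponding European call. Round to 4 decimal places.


Put-call parity: C - P = S_0 * exp(-qT) - K * exp(-rT).
S_0 * exp(-qT) = 11.1800 * 1.00000000 = 11.18000000
K * exp(-rT) = 10.7200 * 0.97482238 = 10.45009590
C = P + S*exp(-qT) - K*exp(-rT)
C = 1.2683 + 11.18000000 - 10.45009590 = 1.9982

Answer: Call price = 1.9982


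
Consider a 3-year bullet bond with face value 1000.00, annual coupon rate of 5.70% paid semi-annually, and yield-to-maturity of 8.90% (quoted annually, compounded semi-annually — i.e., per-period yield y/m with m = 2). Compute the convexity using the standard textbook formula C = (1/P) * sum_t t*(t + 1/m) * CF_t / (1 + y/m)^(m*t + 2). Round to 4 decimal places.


Answer: Convexity = 8.7291

Derivation:
Coupon per period c = face * coupon_rate / m = 28.500000
Periods per year m = 2; per-period yield y/m = 0.044500
Number of cashflows N = 6
Cashflows (t years, CF_t, discount factor 1/(1+y/m)^(m*t), PV):
  t = 0.5000: CF_t = 28.500000, DF = 0.957396, PV = 27.285783
  t = 1.0000: CF_t = 28.500000, DF = 0.916607, PV = 26.123296
  t = 1.5000: CF_t = 28.500000, DF = 0.877556, PV = 25.010336
  t = 2.0000: CF_t = 28.500000, DF = 0.840168, PV = 23.944793
  t = 2.5000: CF_t = 28.500000, DF = 0.804374, PV = 22.924646
  t = 3.0000: CF_t = 1028.500000, DF = 0.770104, PV = 792.051882
Price P = sum_t PV_t = 917.340735
Convexity numerator sum_t t*(t + 1/m) * CF_t / (1+y/m)^(m*t + 2):
  t = 0.5000: term = 12.505168
  t = 1.0000: term = 35.917189
  t = 1.5000: term = 68.773938
  t = 2.0000: term = 109.739809
  t = 2.5000: term = 157.596661
  t = 3.0000: term = 7623.002120
Convexity = (1/P) * sum = 8007.534886 / 917.340735 = 8.729074


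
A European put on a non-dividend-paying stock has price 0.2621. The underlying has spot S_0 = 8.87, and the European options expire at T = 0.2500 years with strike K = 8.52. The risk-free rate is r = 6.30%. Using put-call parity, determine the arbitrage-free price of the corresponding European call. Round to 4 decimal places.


Answer: Call price = 0.7452

Derivation:
Put-call parity: C - P = S_0 * exp(-qT) - K * exp(-rT).
S_0 * exp(-qT) = 8.8700 * 1.00000000 = 8.87000000
K * exp(-rT) = 8.5200 * 0.98437338 = 8.38686122
C = P + S*exp(-qT) - K*exp(-rT)
C = 0.2621 + 8.87000000 - 8.38686122 = 0.7452


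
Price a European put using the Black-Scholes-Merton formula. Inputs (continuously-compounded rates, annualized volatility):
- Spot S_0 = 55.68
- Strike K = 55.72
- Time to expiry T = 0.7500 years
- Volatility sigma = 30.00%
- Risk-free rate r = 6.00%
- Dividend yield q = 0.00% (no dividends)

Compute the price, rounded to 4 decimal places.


d1 = (ln(S/K) + (r - q + 0.5*sigma^2) * T) / (sigma * sqrt(T)) = 0.30034480
d2 = d1 - sigma * sqrt(T) = 0.04053718
exp(-rT) = 0.95599748; exp(-qT) = 1.00000000
P = K * exp(-rT) * N(-d2) - S_0 * exp(-qT) * N(-d1)
N(-d1) = 0.38195708; N(-d2) = 0.48383243
P = 55.7200 * 0.95599748 * 0.48383243 - 55.6800 * 1.00000000 * 0.38195708 = 4.5055

Answer: Price = 4.5055


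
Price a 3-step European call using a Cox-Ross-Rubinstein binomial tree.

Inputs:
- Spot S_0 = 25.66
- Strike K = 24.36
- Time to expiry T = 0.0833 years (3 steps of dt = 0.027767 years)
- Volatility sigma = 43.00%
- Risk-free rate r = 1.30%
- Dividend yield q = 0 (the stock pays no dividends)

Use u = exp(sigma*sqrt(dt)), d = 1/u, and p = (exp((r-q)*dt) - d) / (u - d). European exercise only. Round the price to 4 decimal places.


Answer: Price = V(0,0) = 2.0103

Derivation:
dt = T/N = 0.027767
u = exp(sigma*sqrt(dt)) = 1.074282; d = 1/u = 0.930854
p = (exp((r-q)*dt) - d) / (u - d) = 0.484612
Discount per step: exp(-r*dt) = 0.999639
Stock lattice S(k, i) with i counting down-moves:
  k=0: S(0,0) = 25.6600
  k=1: S(1,0) = 27.5661; S(1,1) = 23.8857
  k=2: S(2,0) = 29.6137; S(2,1) = 25.6600; S(2,2) = 22.2341
  k=3: S(3,0) = 31.8135; S(3,1) = 27.5661; S(3,2) = 23.8857; S(3,3) = 20.6967
Terminal payoffs V(N, i) = max(S_T - K, 0):
  V(3,0) = 7.453488; V(3,1) = 3.206071; V(3,2) = 0.000000; V(3,3) = 0.000000
Backward induction: V(k, i) = exp(-r*dt) * [p * V(k+1, i) + (1-p) * V(k+1, i+1)].
  V(2,0) = exp(-r*dt) * [p*7.453488 + (1-p)*3.206071] = 5.262519
  V(2,1) = exp(-r*dt) * [p*3.206071 + (1-p)*0.000000] = 1.553139
  V(2,2) = exp(-r*dt) * [p*0.000000 + (1-p)*0.000000] = 0.000000
  V(1,0) = exp(-r*dt) * [p*5.262519 + (1-p)*1.553139] = 3.349539
  V(1,1) = exp(-r*dt) * [p*1.553139 + (1-p)*0.000000] = 0.752398
  V(0,0) = exp(-r*dt) * [p*3.349539 + (1-p)*0.752398] = 2.010277


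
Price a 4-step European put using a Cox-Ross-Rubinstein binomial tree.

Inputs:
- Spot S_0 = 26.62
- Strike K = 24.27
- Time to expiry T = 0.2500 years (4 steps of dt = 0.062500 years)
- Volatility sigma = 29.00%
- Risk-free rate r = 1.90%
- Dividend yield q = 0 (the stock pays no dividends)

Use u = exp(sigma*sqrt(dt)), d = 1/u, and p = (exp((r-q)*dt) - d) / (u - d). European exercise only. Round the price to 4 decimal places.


dt = T/N = 0.062500
u = exp(sigma*sqrt(dt)) = 1.075193; d = 1/u = 0.930066
p = (exp((r-q)*dt) - d) / (u - d) = 0.490070
Discount per step: exp(-r*dt) = 0.998813
Stock lattice S(k, i) with i counting down-moves:
  k=0: S(0,0) = 26.6200
  k=1: S(1,0) = 28.6216; S(1,1) = 24.7584
  k=2: S(2,0) = 30.7738; S(2,1) = 26.6200; S(2,2) = 23.0269
  k=3: S(3,0) = 33.0877; S(3,1) = 28.6216; S(3,2) = 24.7584; S(3,3) = 21.4165
  k=4: S(4,0) = 35.5757; S(4,1) = 30.7738; S(4,2) = 26.6200; S(4,3) = 23.0269; S(4,4) = 19.9188
Terminal payoffs V(N, i) = max(K - S_T, 0):
  V(4,0) = 0.000000; V(4,1) = 0.000000; V(4,2) = 0.000000; V(4,3) = 1.243107; V(4,4) = 4.351224
Backward induction: V(k, i) = exp(-r*dt) * [p * V(k+1, i) + (1-p) * V(k+1, i+1)].
  V(3,0) = exp(-r*dt) * [p*0.000000 + (1-p)*0.000000] = 0.000000
  V(3,1) = exp(-r*dt) * [p*0.000000 + (1-p)*0.000000] = 0.000000
  V(3,2) = exp(-r*dt) * [p*0.000000 + (1-p)*1.243107] = 0.633145
  V(3,3) = exp(-r*dt) * [p*1.243107 + (1-p)*4.351224] = 2.824672
  V(2,0) = exp(-r*dt) * [p*0.000000 + (1-p)*0.000000] = 0.000000
  V(2,1) = exp(-r*dt) * [p*0.000000 + (1-p)*0.633145] = 0.322476
  V(2,2) = exp(-r*dt) * [p*0.633145 + (1-p)*2.824672] = 1.748592
  V(1,0) = exp(-r*dt) * [p*0.000000 + (1-p)*0.322476] = 0.164245
  V(1,1) = exp(-r*dt) * [p*0.322476 + (1-p)*1.748592] = 1.048449
  V(0,0) = exp(-r*dt) * [p*0.164245 + (1-p)*1.048449] = 0.614397

Answer: Price = V(0,0) = 0.6144
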